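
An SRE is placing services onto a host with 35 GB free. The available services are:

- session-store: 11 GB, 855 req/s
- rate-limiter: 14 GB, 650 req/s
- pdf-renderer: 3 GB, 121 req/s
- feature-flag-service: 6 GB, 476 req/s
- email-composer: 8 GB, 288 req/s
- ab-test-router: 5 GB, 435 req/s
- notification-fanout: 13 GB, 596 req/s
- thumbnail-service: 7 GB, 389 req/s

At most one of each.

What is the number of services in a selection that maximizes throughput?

Best achievable throughput is 2362.
For example session-store + feature-flag-service + ab-test-router + notification-fanout achieves it, using 35 GB.
All optima have 4 services.

4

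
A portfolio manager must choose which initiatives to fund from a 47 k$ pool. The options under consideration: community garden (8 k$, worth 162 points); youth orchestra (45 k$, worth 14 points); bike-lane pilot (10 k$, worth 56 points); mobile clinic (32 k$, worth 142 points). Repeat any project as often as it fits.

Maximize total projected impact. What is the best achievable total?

810

Density check — community garden 20.25, bike-lane pilot 5.60, mobile clinic 4.44, youth orchestra 0.31 are the best per k$.
The ratio ordering already packs tightly: 5×community garden, 40 k$, 810.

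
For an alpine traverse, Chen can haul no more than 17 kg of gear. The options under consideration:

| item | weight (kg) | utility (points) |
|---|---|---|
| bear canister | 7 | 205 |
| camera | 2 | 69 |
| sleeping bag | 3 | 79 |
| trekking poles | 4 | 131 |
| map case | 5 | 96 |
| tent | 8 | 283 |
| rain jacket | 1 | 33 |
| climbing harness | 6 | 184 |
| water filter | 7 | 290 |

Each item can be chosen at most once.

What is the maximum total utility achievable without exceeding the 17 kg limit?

The ratio ordering already packs tightly: camera + tent + water filter, 17 kg, 642.
Nothing else within 17 kg beats 642.

642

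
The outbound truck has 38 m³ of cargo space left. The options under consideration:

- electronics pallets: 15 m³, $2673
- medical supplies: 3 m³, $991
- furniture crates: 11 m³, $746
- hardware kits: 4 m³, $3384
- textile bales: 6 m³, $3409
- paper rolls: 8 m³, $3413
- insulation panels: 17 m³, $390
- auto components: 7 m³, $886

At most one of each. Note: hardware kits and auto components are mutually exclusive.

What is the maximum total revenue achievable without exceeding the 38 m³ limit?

The ratio ordering already packs tightly: electronics pallets + medical supplies + hardware kits + textile bales + paper rolls, 36 m³, 13870.

13870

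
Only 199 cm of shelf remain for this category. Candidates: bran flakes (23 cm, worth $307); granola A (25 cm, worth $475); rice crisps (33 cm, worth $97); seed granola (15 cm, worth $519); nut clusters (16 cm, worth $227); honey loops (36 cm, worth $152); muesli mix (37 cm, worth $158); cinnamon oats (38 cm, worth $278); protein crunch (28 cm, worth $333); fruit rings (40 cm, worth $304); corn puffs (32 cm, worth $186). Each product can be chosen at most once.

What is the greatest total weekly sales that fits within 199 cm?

2443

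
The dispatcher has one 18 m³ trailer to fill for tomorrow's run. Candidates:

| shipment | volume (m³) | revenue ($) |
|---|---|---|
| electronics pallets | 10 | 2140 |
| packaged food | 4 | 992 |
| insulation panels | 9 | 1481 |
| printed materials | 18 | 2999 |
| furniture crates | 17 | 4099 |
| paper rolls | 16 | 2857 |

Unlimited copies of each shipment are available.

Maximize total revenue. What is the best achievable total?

4124

Taking the top-ratio shipments first gives 4×packaged food for 3968 (16 m³).
Dropping 2×packaged food frees 8 m³; slotting in electronics pallets (10 m³) lifts the total to 4124 at 18 m³.
Every other selection either busts 18 m³ or fails to beat 4124.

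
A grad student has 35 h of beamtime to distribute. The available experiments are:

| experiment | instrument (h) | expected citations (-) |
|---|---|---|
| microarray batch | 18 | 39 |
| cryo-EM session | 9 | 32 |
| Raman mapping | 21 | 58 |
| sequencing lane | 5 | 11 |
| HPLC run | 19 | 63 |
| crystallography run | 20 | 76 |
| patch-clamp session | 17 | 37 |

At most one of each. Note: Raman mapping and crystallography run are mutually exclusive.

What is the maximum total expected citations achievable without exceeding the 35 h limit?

119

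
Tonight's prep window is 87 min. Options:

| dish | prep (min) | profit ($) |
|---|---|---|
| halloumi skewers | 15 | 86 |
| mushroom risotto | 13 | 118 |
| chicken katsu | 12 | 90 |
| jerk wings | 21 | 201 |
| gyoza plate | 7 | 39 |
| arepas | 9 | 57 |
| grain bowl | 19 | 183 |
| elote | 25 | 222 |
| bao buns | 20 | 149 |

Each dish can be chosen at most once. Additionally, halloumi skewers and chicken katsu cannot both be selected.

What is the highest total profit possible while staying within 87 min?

Ranking by ratio (profit/min): grain bowl 9.63, jerk wings 9.57, mushroom risotto 9.08.
Best packing: mushroom risotto + jerk wings + arepas + grain bowl + elote — 87 min, 781 total.
The closest alternative, mushroom risotto + jerk wings + gyoza plate + grain bowl + elote, reaches only 763.

781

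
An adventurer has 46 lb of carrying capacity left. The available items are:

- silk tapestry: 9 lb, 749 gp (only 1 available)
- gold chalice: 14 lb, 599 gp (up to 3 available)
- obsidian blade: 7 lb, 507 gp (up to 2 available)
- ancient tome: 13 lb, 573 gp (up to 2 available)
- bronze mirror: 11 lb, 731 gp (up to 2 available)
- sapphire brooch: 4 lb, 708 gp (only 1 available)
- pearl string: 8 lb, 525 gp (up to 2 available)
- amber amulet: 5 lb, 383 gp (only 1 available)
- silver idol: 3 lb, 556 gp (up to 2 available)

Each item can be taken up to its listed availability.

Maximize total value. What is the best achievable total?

4491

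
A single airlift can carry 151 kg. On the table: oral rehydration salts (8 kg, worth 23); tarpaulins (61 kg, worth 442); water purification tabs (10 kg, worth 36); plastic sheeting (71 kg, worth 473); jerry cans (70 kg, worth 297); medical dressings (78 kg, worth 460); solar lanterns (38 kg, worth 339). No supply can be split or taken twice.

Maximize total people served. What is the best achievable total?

974

By people served per kg: solar lanterns 8.92, tarpaulins 7.25, plastic sheeting 6.66, medical dressings 5.90 lead.
Greedy by ratio would take oral rehydration salts + tarpaulins + water purification tabs + solar lanterns: 117 kg used, total 840.
Dropping solar lanterns frees 38 kg; slotting in plastic sheeting (71 kg) lifts the total to 974 at 150 kg.
That's the maximum — no swap from here does better than 974.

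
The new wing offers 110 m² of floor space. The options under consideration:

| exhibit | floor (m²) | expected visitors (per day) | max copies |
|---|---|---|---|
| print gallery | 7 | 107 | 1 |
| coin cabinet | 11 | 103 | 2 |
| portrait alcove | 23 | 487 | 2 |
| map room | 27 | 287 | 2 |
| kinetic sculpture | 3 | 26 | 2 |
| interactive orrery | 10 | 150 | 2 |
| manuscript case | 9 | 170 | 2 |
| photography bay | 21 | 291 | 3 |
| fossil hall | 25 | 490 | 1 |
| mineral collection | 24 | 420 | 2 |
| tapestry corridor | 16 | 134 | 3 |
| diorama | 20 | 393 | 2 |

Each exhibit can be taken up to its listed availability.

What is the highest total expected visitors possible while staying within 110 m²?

Taking the top-ratio exhibits first gives 2×portrait alcove + 2×kinetic sculpture + 2×manuscript case + 2×diorama for 2152 (110 m²).
The 26 m² tied up in 2×kinetic sculpture and diorama is better spent on fossil hall — total rises to 2197 (109 m²).
No other feasible combination exceeds 2197.

2197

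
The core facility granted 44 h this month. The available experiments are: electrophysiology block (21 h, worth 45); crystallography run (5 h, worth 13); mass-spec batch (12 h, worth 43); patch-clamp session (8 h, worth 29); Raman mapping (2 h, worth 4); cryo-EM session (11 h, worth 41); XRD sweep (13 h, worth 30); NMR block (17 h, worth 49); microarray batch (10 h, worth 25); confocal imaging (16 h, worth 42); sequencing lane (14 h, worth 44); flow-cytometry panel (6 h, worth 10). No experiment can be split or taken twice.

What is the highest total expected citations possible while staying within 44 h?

Ranking by ratio (expected citations/h): cryo-EM session 3.73, patch-clamp session 3.62, mass-spec batch 3.58, sequencing lane 3.14.
Greedy by ratio would take crystallography run + mass-spec batch + patch-clamp session + Raman mapping + cryo-EM session + flow-cytometry panel: 44 h used, total 140.
Dropping patch-clamp session and flow-cytometry panel frees 14 h; slotting in sequencing lane (14 h) lifts the total to 145 at 44 h.
Next best is mass-spec batch + patch-clamp session + cryo-EM session + XRD sweep at 143 (44 h) — short by 2.

145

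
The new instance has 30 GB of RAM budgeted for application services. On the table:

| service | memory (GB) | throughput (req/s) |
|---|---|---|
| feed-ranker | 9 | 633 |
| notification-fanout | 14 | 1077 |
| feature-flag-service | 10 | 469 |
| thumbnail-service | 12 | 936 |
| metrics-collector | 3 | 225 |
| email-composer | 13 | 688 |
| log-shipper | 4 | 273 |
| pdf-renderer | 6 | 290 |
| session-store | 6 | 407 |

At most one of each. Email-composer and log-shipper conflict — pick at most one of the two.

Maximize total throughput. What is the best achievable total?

Greedy by ratio would take notification-fanout + thumbnail-service + metrics-collector: 29 GB used, total 2238.
The 3 GB tied up in metrics-collector is better spent on log-shipper — total rises to 2286 (30 GB).
Every other selection either busts 30 GB or breaks a pairing rule or fails to beat 2286.

2286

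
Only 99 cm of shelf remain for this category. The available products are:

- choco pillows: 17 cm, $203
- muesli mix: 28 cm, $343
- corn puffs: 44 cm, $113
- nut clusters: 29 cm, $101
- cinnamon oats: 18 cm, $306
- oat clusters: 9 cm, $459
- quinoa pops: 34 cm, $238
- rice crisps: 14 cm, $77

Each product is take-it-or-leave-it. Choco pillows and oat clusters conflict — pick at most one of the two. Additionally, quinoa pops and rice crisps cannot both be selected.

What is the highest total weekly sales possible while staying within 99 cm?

1346

Best packing: muesli mix + cinnamon oats + oat clusters + quinoa pops — 89 cm, 1346 total.
Nothing else feasible within 99 cm beats 1346.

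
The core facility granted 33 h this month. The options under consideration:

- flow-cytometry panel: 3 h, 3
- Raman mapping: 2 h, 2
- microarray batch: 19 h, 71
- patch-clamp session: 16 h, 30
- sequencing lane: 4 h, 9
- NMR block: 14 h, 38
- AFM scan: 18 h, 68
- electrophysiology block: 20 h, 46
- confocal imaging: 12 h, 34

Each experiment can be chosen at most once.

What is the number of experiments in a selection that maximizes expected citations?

Best achievable expected citations is 109.
For example microarray batch + NMR block achieves it, using 33 h.
Any selection reaching 109 contains exactly 2 experiments.

2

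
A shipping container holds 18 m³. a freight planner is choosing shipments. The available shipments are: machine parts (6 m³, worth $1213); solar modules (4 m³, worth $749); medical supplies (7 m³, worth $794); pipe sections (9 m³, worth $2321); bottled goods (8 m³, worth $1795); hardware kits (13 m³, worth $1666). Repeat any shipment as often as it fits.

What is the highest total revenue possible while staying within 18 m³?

4642

The ratio ordering already packs tightly: 2×pipe sections, 18 m³, 4642.
No other feasible combination exceeds 4642.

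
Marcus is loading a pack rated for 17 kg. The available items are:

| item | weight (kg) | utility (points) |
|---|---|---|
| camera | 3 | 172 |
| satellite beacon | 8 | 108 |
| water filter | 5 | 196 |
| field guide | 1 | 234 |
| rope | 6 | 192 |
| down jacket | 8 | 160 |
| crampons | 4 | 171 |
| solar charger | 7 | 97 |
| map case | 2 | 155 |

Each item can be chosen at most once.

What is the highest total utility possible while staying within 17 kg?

The ratio heuristic lands on camera + water filter + field guide + crampons + map case (928) but leaves 2 kg idle.
The 4 kg tied up in crampons is better spent on rope — total rises to 949 (17 kg).

949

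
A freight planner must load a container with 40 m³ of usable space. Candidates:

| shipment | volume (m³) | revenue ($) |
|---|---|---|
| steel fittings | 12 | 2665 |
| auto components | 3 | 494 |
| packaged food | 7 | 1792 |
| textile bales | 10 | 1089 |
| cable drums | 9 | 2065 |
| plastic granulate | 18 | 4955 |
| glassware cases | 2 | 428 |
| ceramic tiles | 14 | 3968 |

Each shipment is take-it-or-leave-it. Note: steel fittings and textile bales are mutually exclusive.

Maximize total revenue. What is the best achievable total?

Best packing: packaged food + plastic granulate + ceramic tiles — 39 m³, 10715 total.
The closest alternative, steel fittings + auto components + packaged food + plastic granulate, reaches only 9906.

10715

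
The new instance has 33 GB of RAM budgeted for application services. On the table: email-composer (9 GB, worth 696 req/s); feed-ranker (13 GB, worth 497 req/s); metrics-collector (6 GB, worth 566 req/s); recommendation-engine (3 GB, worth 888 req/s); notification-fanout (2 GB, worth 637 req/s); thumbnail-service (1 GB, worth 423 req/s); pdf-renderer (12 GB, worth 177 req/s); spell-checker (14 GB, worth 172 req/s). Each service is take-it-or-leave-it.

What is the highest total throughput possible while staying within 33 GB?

3387

The ratio ordering already packs tightly: email-composer + metrics-collector + recommendation-engine + notification-fanout + thumbnail-service + pdf-renderer, 33 GB, 3387.
Nothing else within 33 GB beats 3387.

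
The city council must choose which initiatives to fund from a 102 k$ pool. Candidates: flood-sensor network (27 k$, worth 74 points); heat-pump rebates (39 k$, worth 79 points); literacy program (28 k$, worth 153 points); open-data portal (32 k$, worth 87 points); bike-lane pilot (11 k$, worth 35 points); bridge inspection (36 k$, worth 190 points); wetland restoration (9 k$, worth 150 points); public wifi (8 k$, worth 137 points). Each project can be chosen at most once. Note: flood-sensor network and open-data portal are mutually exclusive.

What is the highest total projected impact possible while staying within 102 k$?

The ratio ordering already packs tightly: literacy program + bike-lane pilot + bridge inspection + wetland restoration + public wifi, 92 k$, 665.
An exhaustive check of the 256 subsets confirms 665.

665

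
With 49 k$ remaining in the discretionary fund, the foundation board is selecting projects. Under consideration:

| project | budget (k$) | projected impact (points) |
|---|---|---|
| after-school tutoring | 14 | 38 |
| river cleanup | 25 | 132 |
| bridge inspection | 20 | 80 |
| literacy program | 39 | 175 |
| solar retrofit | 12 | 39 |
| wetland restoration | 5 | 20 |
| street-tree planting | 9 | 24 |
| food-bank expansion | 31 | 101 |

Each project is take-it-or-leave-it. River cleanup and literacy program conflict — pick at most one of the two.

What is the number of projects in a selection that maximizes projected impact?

2

The maximum projected impact within 49 k$ is 212.
One optimal bundle: river cleanup + bridge inspection (45 k$).
All optima have 2 projects.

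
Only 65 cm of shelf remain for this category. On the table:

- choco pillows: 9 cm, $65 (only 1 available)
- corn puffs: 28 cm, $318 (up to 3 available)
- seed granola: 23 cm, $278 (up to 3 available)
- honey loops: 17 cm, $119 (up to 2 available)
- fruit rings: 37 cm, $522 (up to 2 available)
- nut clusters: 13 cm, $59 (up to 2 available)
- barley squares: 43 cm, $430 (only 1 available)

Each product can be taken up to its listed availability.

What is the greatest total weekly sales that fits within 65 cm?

840

Filling by ratio: seed granola + fruit rings for 800, with 5 cm left unused.
Dropping seed granola frees 23 cm; slotting in corn puffs (28 cm) lifts the total to 840 at 65 cm.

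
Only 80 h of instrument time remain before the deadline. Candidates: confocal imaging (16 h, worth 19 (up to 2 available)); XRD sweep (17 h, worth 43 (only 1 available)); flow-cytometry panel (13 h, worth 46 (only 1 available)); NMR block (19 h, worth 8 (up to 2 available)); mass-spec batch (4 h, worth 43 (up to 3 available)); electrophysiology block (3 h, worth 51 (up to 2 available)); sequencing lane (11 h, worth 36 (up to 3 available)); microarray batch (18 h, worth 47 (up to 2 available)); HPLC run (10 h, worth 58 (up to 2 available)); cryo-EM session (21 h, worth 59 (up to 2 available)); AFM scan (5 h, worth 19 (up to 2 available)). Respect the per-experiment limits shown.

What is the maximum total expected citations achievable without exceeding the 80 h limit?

The ratio heuristic lands on flow-cytometry panel + 3×mass-spec batch + 2×electrophysiology block + sequencing lane + 2×HPLC run + 2×AFM scan (467) but leaves 8 h idle.
Dropping AFM scan frees 5 h; slotting in sequencing lane (11 h) lifts the total to 484 at 78 h.

484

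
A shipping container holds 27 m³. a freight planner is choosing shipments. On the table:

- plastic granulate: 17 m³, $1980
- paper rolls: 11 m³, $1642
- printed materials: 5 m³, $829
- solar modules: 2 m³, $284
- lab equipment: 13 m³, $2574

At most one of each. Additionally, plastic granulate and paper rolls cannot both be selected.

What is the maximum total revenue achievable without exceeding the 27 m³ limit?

4500

Filling by ratio: printed materials + solar modules + lab equipment for 3687, with 7 m³ left unused.
The 5 m³ tied up in printed materials is better spent on paper rolls — total rises to 4500 (26 m³).
Runner-up paper rolls + lab equipment tops out at 4216.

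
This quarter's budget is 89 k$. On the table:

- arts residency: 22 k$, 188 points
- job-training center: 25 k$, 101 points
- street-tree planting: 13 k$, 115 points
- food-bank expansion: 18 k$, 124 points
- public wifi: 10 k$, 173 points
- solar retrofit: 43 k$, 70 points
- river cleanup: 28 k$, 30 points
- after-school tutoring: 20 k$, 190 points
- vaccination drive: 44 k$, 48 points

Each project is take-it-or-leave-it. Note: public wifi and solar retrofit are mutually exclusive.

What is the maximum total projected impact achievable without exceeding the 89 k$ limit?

790

Arts residency + street-tree planting + food-bank expansion + public wifi + after-school tutoring uses 83 of the 89 k$ and totals 790.
The closest alternative, job-training center + street-tree planting + food-bank expansion + public wifi + after-school tutoring, reaches only 703.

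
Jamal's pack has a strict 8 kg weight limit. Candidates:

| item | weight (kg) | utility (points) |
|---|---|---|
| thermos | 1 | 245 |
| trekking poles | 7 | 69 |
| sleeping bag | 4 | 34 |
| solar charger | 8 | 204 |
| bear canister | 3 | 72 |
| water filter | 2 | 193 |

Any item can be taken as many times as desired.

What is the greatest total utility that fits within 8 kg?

1960

Ranking by ratio (utility/kg): thermos 245.00, water filter 96.50, solar charger 25.50, bear canister 24.00.
Taking 8×thermos: 8 kg used, 1960 in utility.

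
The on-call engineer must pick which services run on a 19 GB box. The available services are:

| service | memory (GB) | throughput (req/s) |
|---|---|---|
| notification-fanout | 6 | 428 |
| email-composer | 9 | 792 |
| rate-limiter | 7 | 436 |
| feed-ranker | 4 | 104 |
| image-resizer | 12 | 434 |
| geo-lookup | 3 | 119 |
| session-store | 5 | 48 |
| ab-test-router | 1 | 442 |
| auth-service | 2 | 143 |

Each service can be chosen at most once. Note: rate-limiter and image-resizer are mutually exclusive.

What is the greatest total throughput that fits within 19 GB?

1813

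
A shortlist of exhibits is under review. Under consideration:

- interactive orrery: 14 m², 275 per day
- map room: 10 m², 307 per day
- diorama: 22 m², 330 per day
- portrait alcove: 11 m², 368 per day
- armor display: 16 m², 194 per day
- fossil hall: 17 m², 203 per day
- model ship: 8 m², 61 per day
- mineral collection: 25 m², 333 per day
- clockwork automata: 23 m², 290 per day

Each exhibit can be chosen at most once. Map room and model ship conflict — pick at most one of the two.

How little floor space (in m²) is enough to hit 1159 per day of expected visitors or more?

57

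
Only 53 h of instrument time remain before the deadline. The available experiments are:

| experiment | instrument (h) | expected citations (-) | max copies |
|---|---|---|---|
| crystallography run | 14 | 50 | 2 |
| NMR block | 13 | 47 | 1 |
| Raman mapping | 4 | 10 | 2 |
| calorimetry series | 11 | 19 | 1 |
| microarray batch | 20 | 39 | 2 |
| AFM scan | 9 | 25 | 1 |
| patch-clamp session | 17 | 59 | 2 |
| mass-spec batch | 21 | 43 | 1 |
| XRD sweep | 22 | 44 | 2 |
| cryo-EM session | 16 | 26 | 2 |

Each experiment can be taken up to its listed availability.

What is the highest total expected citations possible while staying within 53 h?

The ratio heuristic lands on 2×crystallography run + NMR block + AFM scan (172) but leaves 3 h idle.
Dropping crystallography run frees 14 h; slotting in patch-clamp session (17 h) lifts the total to 181 at 53 h.
That's the maximum — no swap from here does better than 181.

181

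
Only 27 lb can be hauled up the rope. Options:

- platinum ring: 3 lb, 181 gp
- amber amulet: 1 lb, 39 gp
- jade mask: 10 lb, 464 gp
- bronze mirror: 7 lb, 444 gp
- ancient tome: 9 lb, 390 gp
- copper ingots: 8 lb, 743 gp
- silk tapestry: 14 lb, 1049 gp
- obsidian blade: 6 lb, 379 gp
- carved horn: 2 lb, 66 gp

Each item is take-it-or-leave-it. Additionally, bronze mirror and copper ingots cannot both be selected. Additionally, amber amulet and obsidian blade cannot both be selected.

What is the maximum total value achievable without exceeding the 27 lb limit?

2039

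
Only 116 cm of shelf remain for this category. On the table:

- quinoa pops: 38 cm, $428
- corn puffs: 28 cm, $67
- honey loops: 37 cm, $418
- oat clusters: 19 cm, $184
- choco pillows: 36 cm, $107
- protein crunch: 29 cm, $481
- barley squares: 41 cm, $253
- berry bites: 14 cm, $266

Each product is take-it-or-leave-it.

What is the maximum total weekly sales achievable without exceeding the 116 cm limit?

By weekly sales per cm: berry bites 19.00, protein crunch 16.59, honey loops 11.30, quinoa pops 11.26 lead.
A density-first pass picks honey loops + oat clusters + protein crunch + berry bites — 1349 at 99 cm.
Dropping honey loops frees 37 cm; slotting in quinoa pops (38 cm) lifts the total to 1359 at 100 cm.

1359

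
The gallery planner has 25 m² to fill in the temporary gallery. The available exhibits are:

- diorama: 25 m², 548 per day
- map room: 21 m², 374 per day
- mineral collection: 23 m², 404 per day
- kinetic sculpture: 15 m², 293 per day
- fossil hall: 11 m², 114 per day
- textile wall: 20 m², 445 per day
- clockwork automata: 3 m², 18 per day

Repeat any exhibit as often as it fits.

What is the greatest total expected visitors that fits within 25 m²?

548

Density check — textile wall 22.25, diorama 21.92, kinetic sculpture 19.53, map room 17.81 are the best per m².
Filling by ratio: textile wall + clockwork automata for 463, with 2 m² left unused.
Dropping textile wall and clockwork automata frees 23 m²; slotting in diorama (25 m²) lifts the total to 548 at 25 m².
No other feasible combination exceeds 548.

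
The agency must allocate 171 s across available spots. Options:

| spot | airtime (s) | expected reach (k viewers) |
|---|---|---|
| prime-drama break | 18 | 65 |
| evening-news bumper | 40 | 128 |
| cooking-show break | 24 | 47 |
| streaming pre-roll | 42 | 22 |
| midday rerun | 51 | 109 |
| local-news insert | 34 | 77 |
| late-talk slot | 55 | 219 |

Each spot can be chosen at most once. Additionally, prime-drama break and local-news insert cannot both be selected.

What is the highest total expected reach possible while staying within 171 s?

521

Ranking by ratio (expected reach/s): late-talk slot 3.98, prime-drama break 3.61, evening-news bumper 3.20.
Taking prime-drama break + evening-news bumper + midday rerun + late-talk slot: 164 s used, 521 in expected reach.
Runner-up evening-news bumper + cooking-show break + midday rerun + late-talk slot tops out at 503.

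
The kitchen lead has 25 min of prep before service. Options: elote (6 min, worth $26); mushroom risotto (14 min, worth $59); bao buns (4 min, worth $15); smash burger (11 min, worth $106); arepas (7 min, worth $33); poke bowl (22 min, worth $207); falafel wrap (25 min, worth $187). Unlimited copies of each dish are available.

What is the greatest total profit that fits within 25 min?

212

By profit per min: smash burger 9.64, poke bowl 9.41, falafel wrap 7.48 lead.
Taking 2×smash burger: 22 min used, 212 in profit.
No other feasible combination exceeds 212.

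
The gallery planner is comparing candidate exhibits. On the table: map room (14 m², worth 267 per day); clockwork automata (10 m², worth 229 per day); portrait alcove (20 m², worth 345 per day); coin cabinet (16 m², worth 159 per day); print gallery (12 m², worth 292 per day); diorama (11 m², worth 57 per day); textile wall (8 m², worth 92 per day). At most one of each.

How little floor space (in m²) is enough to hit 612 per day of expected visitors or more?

30

Minimise m² subject to total expected visitors ≥ 612.
clockwork automata + print gallery + textile wall reaches 613 using 30 m².
Any bundle with less than 30 m² falls short of 612.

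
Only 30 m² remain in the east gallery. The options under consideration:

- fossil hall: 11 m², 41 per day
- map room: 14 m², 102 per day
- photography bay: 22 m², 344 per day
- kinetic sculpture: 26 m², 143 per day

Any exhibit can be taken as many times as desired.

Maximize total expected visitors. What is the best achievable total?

Best packing: photography bay — 22 m², 344 total.
No other feasible combination exceeds 344.

344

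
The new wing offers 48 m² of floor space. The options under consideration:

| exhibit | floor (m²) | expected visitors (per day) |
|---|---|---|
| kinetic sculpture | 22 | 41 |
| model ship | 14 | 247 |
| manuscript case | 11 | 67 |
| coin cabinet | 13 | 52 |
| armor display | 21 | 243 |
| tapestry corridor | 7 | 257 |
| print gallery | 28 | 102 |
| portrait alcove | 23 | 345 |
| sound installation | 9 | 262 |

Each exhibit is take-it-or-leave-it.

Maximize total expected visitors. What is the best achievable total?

Greedy by ratio would take model ship + manuscript case + tapestry corridor + sound installation: 41 m² used, total 833.
Dropping model ship and manuscript case frees 25 m²; slotting in portrait alcove (23 m²) lifts the total to 864 at 39 m².
The closest alternative, model ship + portrait alcove + sound installation, reaches only 854.

864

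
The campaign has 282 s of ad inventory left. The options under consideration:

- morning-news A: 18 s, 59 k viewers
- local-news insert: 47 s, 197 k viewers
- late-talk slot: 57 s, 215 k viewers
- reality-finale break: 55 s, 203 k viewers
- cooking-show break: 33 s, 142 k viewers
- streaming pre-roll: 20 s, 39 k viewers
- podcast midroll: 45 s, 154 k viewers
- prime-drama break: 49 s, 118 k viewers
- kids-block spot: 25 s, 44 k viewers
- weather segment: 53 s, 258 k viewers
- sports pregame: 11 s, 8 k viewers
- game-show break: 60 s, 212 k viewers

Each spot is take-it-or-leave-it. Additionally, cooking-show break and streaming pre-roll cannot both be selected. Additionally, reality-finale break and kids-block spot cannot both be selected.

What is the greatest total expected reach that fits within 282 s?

1095

The ratio heuristic lands on morning-news A + local-news insert + late-talk slot + reality-finale break + cooking-show break + weather segment + sports pregame (1082) but leaves 8 s idle.
But morning-news A + local-news insert + late-talk slot + podcast midroll + weather segment + game-show break fits in 280 s and reaches 1095.
Next best is morning-news A + local-news insert + late-talk slot + cooking-show break + weather segment + sports pregame + game-show break at 1091 (279 s) — short by 4.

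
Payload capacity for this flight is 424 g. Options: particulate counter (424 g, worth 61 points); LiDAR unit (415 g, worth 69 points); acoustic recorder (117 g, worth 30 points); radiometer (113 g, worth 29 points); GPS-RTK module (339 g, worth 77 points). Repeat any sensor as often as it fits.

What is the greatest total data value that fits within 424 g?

90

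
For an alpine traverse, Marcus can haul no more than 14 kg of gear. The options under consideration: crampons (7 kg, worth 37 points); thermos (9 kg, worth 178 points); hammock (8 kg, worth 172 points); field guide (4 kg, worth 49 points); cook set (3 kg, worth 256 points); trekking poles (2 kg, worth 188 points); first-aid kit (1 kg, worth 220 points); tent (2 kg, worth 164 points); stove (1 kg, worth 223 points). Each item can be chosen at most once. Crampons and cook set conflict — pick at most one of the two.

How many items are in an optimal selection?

Best achievable utility is 1100.
field guide + cook set + trekking poles + first-aid kit + tent + stove hits 1100 at 13 kg.
Any selection reaching 1100 contains exactly 6 items.

6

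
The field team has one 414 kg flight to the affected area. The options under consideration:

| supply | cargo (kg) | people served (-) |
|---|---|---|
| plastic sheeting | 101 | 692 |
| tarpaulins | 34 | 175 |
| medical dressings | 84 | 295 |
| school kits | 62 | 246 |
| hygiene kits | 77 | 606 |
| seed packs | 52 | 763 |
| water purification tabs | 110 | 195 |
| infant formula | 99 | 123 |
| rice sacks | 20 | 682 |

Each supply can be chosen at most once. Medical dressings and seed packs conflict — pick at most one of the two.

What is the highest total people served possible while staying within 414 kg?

3164

Taking plastic sheeting + tarpaulins + school kits + hygiene kits + seed packs + rice sacks: 346 kg used, 3164 in people served.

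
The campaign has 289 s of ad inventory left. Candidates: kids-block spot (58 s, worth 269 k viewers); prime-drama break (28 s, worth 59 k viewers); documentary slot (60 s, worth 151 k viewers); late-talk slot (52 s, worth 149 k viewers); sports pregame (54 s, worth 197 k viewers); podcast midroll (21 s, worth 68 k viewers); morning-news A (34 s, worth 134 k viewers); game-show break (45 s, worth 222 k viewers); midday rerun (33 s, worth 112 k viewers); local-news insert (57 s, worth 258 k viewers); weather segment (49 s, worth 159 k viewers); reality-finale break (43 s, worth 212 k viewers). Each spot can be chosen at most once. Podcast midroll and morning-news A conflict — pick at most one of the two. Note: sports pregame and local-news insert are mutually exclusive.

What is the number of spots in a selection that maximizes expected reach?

6

Best achievable expected reach is 1254.
kids-block spot + morning-news A + game-show break + local-news insert + weather segment + reality-finale break hits 1254 at 286 s.
All optima have 6 spots.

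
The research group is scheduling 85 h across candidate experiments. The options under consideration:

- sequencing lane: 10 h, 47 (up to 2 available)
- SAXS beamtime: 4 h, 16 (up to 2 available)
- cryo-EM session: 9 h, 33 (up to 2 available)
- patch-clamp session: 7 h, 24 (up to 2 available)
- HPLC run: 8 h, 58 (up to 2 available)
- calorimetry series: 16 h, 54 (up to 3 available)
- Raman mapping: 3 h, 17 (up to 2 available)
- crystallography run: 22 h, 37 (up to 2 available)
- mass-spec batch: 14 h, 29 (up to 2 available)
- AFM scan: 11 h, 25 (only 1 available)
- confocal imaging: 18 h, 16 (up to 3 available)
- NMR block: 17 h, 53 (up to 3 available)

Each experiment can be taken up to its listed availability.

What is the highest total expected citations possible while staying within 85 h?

396

Ranking by ratio (expected citations/h): HPLC run 7.25, Raman mapping 5.67, sequencing lane 4.70, SAXS beamtime 4.00.
The ratio heuristic lands on 2×sequencing lane + 2×SAXS beamtime + 2×cryo-EM session + 2×patch-clamp session + 2×HPLC run + 2×Raman mapping (390) but leaves 3 h idle.
Dropping 2×patch-clamp session frees 14 h; slotting in calorimetry series (16 h) lifts the total to 396 at 84 h.
Every other selection either busts 85 h or exceeds an availability limit or fails to beat 396.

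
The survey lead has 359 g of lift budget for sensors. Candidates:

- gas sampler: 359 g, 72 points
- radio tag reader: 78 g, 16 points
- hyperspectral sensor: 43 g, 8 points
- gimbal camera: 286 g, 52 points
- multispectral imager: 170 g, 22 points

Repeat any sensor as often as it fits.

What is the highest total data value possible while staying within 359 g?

By data value per g: radio tag reader 0.21, gas sampler 0.20, hyperspectral sensor 0.19 lead.
Taking gas sampler: 359 g used, 72 in data value.

72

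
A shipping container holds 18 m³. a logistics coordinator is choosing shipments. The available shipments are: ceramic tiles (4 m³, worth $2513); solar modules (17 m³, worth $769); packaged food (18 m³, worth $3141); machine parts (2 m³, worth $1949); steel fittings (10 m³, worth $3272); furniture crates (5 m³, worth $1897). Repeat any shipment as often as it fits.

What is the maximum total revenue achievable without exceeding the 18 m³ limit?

17541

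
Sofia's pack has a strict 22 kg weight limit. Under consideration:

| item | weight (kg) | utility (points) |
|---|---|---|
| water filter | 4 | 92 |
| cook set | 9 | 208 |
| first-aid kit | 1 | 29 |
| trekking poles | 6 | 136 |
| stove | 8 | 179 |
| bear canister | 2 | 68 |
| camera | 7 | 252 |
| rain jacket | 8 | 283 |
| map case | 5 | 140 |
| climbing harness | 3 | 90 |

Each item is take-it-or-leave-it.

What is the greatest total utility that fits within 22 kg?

The ratio heuristic lands on first-aid kit + bear canister + camera + rain jacket + climbing harness (722) but leaves 1 kg idle.
Dropping first-aid kit and climbing harness frees 4 kg; slotting in map case (5 kg) lifts the total to 743 at 22 kg.
Nothing else within 22 kg beats 743.

743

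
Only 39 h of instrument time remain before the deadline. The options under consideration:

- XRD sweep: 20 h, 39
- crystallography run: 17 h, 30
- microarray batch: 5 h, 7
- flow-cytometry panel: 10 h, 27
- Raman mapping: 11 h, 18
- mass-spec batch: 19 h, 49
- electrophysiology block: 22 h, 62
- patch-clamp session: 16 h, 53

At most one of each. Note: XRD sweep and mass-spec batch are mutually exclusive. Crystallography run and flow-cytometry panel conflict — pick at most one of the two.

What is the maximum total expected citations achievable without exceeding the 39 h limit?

Electrophysiology block + patch-clamp session uses 38 of the 39 h and totals 115.
The spare 1 h is too small for any remaining experiment, and no feasible exchange beats 115.

115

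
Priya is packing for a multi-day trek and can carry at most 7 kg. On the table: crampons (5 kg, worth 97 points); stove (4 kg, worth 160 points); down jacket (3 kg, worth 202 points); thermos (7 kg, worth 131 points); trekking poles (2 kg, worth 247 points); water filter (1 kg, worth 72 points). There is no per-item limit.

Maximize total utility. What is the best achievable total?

Best packing: 3×trekking poles + water filter — 7 kg, 813 total.
Every other selection either busts 7 kg or fails to beat 813.

813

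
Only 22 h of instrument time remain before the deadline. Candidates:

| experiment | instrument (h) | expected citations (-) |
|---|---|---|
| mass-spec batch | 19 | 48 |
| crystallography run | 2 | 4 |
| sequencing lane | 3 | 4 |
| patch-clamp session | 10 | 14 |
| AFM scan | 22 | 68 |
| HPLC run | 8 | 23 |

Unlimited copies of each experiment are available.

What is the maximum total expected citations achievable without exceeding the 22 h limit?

68

Best packing: AFM scan — 22 h, 68 total.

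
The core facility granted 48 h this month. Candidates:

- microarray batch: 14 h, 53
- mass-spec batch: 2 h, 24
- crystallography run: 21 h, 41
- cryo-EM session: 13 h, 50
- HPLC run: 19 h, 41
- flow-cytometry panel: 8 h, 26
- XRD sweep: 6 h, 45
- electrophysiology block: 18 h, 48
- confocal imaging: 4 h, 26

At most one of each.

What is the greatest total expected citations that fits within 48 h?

Taking microarray batch + mass-spec batch + cryo-EM session + flow-cytometry panel + XRD sweep + confocal imaging: 47 h used, 224 in expected citations.

224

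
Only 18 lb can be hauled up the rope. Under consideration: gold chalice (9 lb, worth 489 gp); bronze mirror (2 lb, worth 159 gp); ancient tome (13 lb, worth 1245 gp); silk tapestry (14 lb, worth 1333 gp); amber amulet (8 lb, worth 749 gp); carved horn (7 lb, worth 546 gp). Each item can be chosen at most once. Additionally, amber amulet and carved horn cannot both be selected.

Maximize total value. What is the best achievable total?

By value per lb: ancient tome 95.77, silk tapestry 95.21, amber amulet 93.62 lead.
A density-first pass picks bronze mirror + ancient tome — 1404 at 15 lb.
The 13 lb tied up in ancient tome is better spent on silk tapestry — total rises to 1492 (16 lb).

1492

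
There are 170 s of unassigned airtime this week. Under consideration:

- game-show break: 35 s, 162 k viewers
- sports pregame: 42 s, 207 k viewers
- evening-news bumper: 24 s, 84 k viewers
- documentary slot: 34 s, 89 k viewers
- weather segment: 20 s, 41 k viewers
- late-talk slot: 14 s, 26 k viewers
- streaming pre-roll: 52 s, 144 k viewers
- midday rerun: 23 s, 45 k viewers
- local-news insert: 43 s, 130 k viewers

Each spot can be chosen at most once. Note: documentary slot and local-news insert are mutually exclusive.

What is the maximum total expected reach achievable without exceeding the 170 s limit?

628

Density check — sports pregame 4.93, game-show break 4.63, evening-news bumper 3.50 are the best per s.
Greedy by ratio would take game-show break + sports pregame + evening-news bumper + weather segment + local-news insert: 164 s used, total 624.
The 20 s tied up in weather segment is better spent on midday rerun — total rises to 628 (167 s).
The closest alternative, game-show break + sports pregame + evening-news bumper + weather segment + local-news insert, reaches only 624.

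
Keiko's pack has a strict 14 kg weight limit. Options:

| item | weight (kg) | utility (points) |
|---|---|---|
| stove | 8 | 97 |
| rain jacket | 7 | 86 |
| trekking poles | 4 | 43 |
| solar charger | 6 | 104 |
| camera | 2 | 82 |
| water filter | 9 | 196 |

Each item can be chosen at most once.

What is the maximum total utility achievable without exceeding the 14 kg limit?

Density check — camera 41.00, water filter 21.78, solar charger 17.33, rain jacket 12.29 are the best per kg.
Best packing: camera + water filter — 11 kg, 278 total.
The closest alternative, trekking poles + water filter, reaches only 239.

278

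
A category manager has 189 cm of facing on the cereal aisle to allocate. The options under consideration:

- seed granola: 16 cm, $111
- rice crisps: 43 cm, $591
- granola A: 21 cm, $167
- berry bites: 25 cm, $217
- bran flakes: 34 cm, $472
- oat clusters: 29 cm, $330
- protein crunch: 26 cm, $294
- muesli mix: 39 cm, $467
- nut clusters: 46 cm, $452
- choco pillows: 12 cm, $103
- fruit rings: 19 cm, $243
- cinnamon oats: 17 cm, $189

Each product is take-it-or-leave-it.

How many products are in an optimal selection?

6

Optimal total is 2343.
For example rice crisps + bran flakes + oat clusters + protein crunch + muesli mix + cinnamon oats achieves it, using 188 cm.
Any selection reaching 2343 contains exactly 6 products.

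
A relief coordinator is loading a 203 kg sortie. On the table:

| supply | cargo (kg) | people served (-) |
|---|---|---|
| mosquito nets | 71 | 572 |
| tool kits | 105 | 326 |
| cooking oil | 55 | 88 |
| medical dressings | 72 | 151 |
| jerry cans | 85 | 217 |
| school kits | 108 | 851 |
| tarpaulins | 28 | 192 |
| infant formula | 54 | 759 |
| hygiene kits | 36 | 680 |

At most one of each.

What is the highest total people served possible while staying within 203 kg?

A density-first pass picks mosquito nets + tarpaulins + infant formula + hygiene kits — 2203 at 189 kg.
Dropping mosquito nets and tarpaulins frees 99 kg; slotting in school kits (108 kg) lifts the total to 2290 at 198 kg.

2290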